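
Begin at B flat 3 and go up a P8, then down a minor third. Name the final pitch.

G 4

Up a perfect octave from Bb3: Bb4 (12 semitones up).
Bb4 down a minor third → G4 (3 semitones).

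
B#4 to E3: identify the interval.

A12

Descending from B#4 to E3 is the same interval as ascending E3 to B#4.
E to B spans five letter names (E-F-G-A-B), plus an octave — that makes it a twelfth of some quality.
A perfect twelfth would be 19 semitones; E3 to B#4 is 20, one semitone wider, so the interval is augmented.
(Equivalently, a compound augmented fifth: an augmented fifth plus an octave.)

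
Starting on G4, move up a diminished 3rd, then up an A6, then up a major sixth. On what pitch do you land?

E6

A diminished third up from G4 is Bbb4.
Bbb4 up an augmented sixth → G5 (10 semitones).
A major sixth up from G5 is E6.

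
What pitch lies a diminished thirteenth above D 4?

B-double-flat 5

Counting six letter names plus an octave up from D lands on B.
Moving 19 semitones up from D4 (the size of a diminished thirteenth) reaches Bbb5.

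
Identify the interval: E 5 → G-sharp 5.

E to G spans three letter names (E-F-G), so the interval is some kind of third.
The major third spans 4 semitones, and E5 to G#5 is exactly 4 semitones — so this is a major third.

M3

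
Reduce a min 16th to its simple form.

Take out 2 octaves (14 from the number): 16 − 14 = 2.
Quality carries through unchanged, so the simple form is a minor second.

m2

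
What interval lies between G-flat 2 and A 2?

G to A spans two letter names (G-A), so the interval is some kind of second.
A major second would be 2 semitones; Gb2 to A2 is 3, one semitone wider, so the interval is augmented.

augmented second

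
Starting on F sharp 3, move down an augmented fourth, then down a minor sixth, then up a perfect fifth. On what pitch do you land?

F#3 down an augmented fourth → C3 (6 semitones).
A minor sixth down from C3 is E2.
E2 up a perfect fifth → B2 (7 semitones).

B 2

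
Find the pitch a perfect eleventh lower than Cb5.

Counting four letter names plus an octave down from C lands on G.
A perfect eleventh spans 17 semitones, so from Cb5 the target pitch is Gb3.

Gb3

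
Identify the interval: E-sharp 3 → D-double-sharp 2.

Descending from E#3 to D##2 is the same interval as ascending D##2 to E#3.
D to E spans two letter names (D-E), plus an octave: a ninth.
D##2 to E#3 is 13 semitones, a half step short of the major ninth (14), so this is minor.
(Equivalently, a compound minor second: a minor second plus an octave.)

minor 9th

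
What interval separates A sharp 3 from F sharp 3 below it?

major third

Descending from A#3 to F#3 is the same interval as ascending F#3 to A#3.
F to A spans three letter names (F-G-A), so the interval is some kind of third.
Counting semitones, F#3→A#3 is 4, which is the major third.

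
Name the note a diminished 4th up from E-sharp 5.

A 5

Four letter names up from E: A.
A diminished fourth spans 4 semitones, so from E#5 the target pitch is A5.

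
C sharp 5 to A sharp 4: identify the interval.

minor 3rd

Descending from C#5 to A#4 is the same interval as ascending A#4 to C#5.
A to C spans three letter names (A-B-C) — that makes it a third of some quality.
A#4 to C#5 is 3 semitones, a half step short of the major third (4), so this is minor.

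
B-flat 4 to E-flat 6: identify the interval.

perfect eleventh

B to E spans four letter names (B-C-D-E), plus an octave: an eleventh.
The perfect eleventh spans 17 semitones, and Bb4 to Eb6 is exactly 17 semitones — so this is a perfect eleventh.
(Equivalently, a compound perfect fourth: a perfect fourth plus an octave.)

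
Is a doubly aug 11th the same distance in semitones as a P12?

A doubly augmented eleventh = 19 semitones = a perfect twelfth; enharmonically equal.

Yes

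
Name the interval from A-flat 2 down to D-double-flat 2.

Descending from Ab2 to Dbb2 is the same interval as ascending Dbb2 to Ab2.
D to A spans five letter names (D-E-F-G-A), so the interval is some kind of fifth.
Dbb2 to Ab2 spans 8 semitones — one semitone wider than the perfect fifth (7) — giving an augmented fifth.

augmented fifth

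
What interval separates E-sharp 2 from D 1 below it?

augmented ninth

Descending from E#2 to D1 is the same interval as ascending D1 to E#2.
D to E spans two letter names (D-E), plus an octave, so the interval is some kind of ninth.
D1 to E#2 spans 15 semitones — one semitone wider than the major ninth (14) — giving an augmented ninth.
(Equivalently, a compound augmented second: an augmented second plus an octave.)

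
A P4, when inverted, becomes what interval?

perfect 5th

The rule of nine gives the new number: 9 − 4 = 5, so a fourth becomes a fifth.
Quality inverts too: perfect stays perfect. That makes the inversion a perfect fifth.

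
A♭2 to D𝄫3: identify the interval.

A to D spans four letter names (A-B-C-D): a fourth.
Ab2 to Dbb3 spans 4 semitones — one semitone narrower than the perfect fourth (5) — giving a diminished fourth.

diminished fourth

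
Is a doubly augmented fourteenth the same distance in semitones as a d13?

No

A doubly augmented fourteenth spans 25 semitones; a diminished thirteenth spans 19 semitones. They differ by 6.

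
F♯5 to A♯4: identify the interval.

Descending from F#5 to A#4 is the same interval as ascending A#4 to F#5.
A to F spans six letter names (A-B-C-D-E-F): a sixth.
A major sixth would be 9 semitones, but A#4 to F#5 is 8 — one semitone narrower, making it a minor sixth.

minor sixth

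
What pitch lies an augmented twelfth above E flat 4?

B 5

Counting five letter names plus an octave up from E lands on B.
An augmented twelfth spans 20 semitones, so from Eb4 the target pitch is B5.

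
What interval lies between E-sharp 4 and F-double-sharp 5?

E to F spans two letter names (E-F), plus an octave: a ninth.
Counting semitones, E#4→F##5 is 14, which is the major ninth.
(Equivalently, a compound major second: a major second plus an octave.)

major ninth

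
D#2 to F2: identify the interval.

D to F spans three letter names (D-E-F): a third.
A major third would be 4 semitones; D#2 to F2 is 2, two semitones narrower, so the interval is diminished.

diminished 3rd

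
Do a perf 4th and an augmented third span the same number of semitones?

Yes

A perfect fourth = 5 semitones = an augmented third; enharmonically equal.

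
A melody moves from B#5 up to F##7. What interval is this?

B to F spans five letter names (B-C-D-E-F), plus an octave — that makes it a twelfth of some quality.
B#5 to F##7 is 19 semitones, matching the perfect twelfth exactly, so the quality is perfect.
(Equivalently, a compound perfect fifth: a perfect fifth plus an octave.)

perfect twelfth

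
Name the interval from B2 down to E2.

Descending from B2 to E2 is the same interval as ascending E2 to B2.
E to B spans five letter names (E-F-G-A-B): a fifth.
Counting semitones, E2→B2 is 7, which is the perfect fifth.

perfect 5th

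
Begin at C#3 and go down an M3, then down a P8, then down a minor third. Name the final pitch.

F#1

A major third down from C#3 is A2.
A2 down a perfect octave → A1 (12 semitones).
A minor third down from A1 is F#1.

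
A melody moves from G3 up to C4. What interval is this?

G to C spans four letter names (G-A-B-C) — that makes it a fourth of some quality.
Counting semitones, G3→C4 is 5, which is the perfect fourth.

perfect fourth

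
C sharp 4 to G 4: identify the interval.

diminished 5th

C to G spans five letter names (C-D-E-F-G): a fifth.
The perfect fifth is 7 semitones; here we have 6, one semitone narrower: diminished.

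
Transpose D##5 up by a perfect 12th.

A##6

Five letters up from D (plus an octave) reaches A.
A perfect twelfth is 19 semitones; 19 semitones up from D##5 gives A##6.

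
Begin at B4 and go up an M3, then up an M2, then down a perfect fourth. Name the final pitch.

A major third up from B4 is D#5.
D#5 up a major second → E#5 (2 semitones).
Down a perfect fourth from E#5: B#4 (5 semitones down).

B#4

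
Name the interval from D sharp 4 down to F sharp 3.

major sixth

Descending from D#4 to F#3 is the same interval as ascending F#3 to D#4.
F to D spans six letter names (F-G-A-B-C-D): a sixth.
F#3 to D#4 is 9 semitones, matching the major sixth exactly, so the quality is major.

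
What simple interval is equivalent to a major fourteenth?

major seventh

Take out an octave (7 from the number): 14 − 7 = 7.
That makes a major fourteenth a compound major seventh — an octave plus a major seventh.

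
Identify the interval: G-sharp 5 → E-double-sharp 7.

augmented thirteenth

G to E spans six letter names (G-A-B-C-D-E), plus an octave — that makes it a thirteenth of some quality.
G#5 to E##7 spans 22 semitones — one semitone wider than the major thirteenth (21) — giving an augmented thirteenth.
(Equivalently, a compound augmented sixth: an augmented sixth plus an octave.)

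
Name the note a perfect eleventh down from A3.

E2

The eleventh's letter: A down four letter names plus an octave → E.
A perfect eleventh spans 17 semitones, so from A3 the target pitch is E2.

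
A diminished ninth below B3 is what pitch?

Counting two letter names plus an octave down from B lands on A.
A diminished ninth is 12 semitones; 12 semitones down from B3 gives A##2.

A##2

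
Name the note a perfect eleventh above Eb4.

The eleventh's letter: E up four letter names plus an octave → A.
A perfect eleventh spans 17 semitones, so from Eb4 the target pitch is Ab5.

Ab5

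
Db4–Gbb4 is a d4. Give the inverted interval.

Interval numbers invert to sum to nine: 4 + 5 = 9, so a fourth inverts to a fifth.
And diminished becomes augmented under inversion, so we get an augmented fifth.

augmented fifth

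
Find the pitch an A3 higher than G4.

Counting three letter names up from G lands on B.
An augmented third spans 5 semitones, so from G4 the target pitch is B#4.

B#4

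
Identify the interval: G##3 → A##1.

Descending from G##3 to A##1 is the same interval as ascending A##1 to G##3.
A to G spans seven letter names (A-B-C-D-E-F-G), plus an octave, so the interval is some kind of fourteenth.
A##1 to G##3 is 22 semitones, a half step short of the major fourteenth (23), so this is minor.
(Equivalently, a compound minor seventh: a minor seventh plus an octave.)

minor fourteenth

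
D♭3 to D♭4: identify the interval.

perfect octave

D to D is the same letter name, plus an octave, so the interval is some kind of octave.
The perfect octave spans 12 semitones, and Db3 to Db4 is exactly 12 semitones — so this is a perfect octave.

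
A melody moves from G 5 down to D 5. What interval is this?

Descending from G5 to D5 is the same interval as ascending D5 to G5.
D to G spans four letter names (D-E-F-G), so the interval is some kind of fourth.
D5 to G5 is 5 semitones, matching the perfect fourth exactly, so the quality is perfect.

perfect 4th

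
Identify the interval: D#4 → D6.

d15

D to D is the same letter name, plus 2 octaves — that makes it a fifteenth of some quality.
The perfect fifteenth is 24 semitones; here we have 23, one semitone narrower: diminished.
(Equivalently, a compound diminished octave: a diminished octave plus an octave.)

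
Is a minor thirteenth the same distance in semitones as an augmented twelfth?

A minor thirteenth = 20 semitones = an augmented twelfth; enharmonically equal.

Yes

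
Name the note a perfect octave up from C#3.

C#4

For an octave the letter name doesn't change: still C, an octave up.
A perfect octave is 12 semitones; 12 semitones up from C#3 gives C#4.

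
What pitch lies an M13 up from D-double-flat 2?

B-double-flat 3

Counting six letter names plus an octave up from D lands on B.
Moving 21 semitones up from Dbb2 (the size of a major thirteenth) reaches Bbb3.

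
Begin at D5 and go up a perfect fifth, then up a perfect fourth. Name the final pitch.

D6

D5 up a perfect fifth → A5 (7 semitones).
A5 up a perfect fourth → D6 (5 semitones).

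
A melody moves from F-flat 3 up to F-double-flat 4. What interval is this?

F to F is the same letter name, plus an octave — that makes it an octave of some quality.
The perfect octave is 12 semitones; here we have 11, one semitone narrower: diminished.

d8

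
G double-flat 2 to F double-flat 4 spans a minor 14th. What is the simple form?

Take out an octave (7 from the number): 14 − 7 = 7.
So a minor fourteenth is an octave plus a minor seventh. The quality is unchanged.

m7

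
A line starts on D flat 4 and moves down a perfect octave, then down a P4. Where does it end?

A flat 2

A perfect octave down from Db4 is Db3.
Down a perfect fourth from Db3: Ab2 (5 semitones down).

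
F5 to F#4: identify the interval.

d8

Descending from F5 to F#4 is the same interval as ascending F#4 to F5.
F to F is the same letter name, plus an octave — that makes it an octave of some quality.
The perfect octave is 12 semitones; here we have 11, one semitone narrower: diminished.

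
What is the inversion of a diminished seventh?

The rule of nine gives the new number: 9 − 7 = 2, so a seventh becomes a second.
Quality inverts too: diminished becomes augmented. That makes the inversion an augmented second.

A2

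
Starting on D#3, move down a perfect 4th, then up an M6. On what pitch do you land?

F##3

A perfect fourth down from D#3 is A#2.
A#2 up a major sixth → F##3 (9 semitones).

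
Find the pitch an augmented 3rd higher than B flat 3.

Three letter names up from B: D.
An augmented third is 5 semitones; 5 semitones up from Bb3 gives D#4.

D sharp 4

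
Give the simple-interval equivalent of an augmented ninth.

augmented 2nd

Subtracting seven from the interval number removes an octave: 9 − 7 = 2.
That makes an augmented ninth a compound augmented second — an octave plus an augmented second.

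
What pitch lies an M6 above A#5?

Six letter names up from A: F.
Moving 9 semitones up from A#5 (the size of a major sixth) reaches F##6.

F##6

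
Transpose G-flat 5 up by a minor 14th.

F-flat 7

The fourteenth's letter: G up seven letter names plus an octave → F.
A minor fourteenth spans 22 semitones, so from Gb5 the target pitch is Fb7.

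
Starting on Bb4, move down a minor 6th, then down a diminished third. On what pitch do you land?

B#3

Bb4 down a minor sixth → D4 (8 semitones).
Down a diminished third from D4: B#3 (2 semitones down).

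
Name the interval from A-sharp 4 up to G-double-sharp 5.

M7

A to G spans seven letter names (A-B-C-D-E-F-G), so the interval is some kind of seventh.
The major seventh spans 11 semitones, and A#4 to G##5 is exactly 11 semitones — so this is a major seventh.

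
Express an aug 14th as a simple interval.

augmented 7th

Subtracting seven from the interval number removes an octave: 14 − 7 = 7.
So an augmented fourteenth is an octave plus an augmented seventh. The quality is unchanged.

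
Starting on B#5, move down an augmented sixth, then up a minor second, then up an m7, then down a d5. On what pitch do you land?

G5

An augmented sixth down from B#5 is D5.
D5 up a minor second → Eb5 (1 semitone).
Eb5 up a minor seventh → Db6 (10 semitones).
Db6 down a diminished fifth → G5 (6 semitones).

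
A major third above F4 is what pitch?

A4

Three letter names up from F: A.
Moving 4 semitones up from F4 (the size of a major third) reaches A4.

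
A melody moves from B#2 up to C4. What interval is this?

diminished 9th

B to C spans two letter names (B-C), plus an octave, so the interval is some kind of ninth.
B#2 to C4 spans 12 semitones — two semitones narrower than the major ninth (14) — giving a diminished ninth.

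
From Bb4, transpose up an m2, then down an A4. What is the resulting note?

Bb4 up a minor second → Cb5 (1 semitone).
Cb5 down an augmented fourth → Gbb4 (6 semitones).

Gbb4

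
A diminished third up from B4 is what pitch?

The third takes the letter from B up to D.
A diminished third spans 2 semitones, so from B4 the target pitch is Db5.

Db5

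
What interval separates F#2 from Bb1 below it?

Descending from F#2 to Bb1 is the same interval as ascending Bb1 to F#2.
B to F spans five letter names (B-C-D-E-F) — that makes it a fifth of some quality.
Bb1 to F#2 spans 8 semitones — one semitone wider than the perfect fifth (7) — giving an augmented fifth.

A5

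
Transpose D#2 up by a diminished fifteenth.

For a fifteenth the letter name doesn't change: still D, two octaves up.
A diminished fifteenth is 23 semitones; 23 semitones up from D#2 gives D4.

D4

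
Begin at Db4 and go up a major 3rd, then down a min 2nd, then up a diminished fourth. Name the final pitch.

Ab4

A major third up from Db4 is F4.
Down a minor second from F4: E4 (1 semitone down).
A diminished fourth up from E4 is Ab4.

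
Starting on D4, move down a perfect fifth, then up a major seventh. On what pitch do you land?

A perfect fifth down from D4 is G3.
Up a major seventh from G3: F#4 (11 semitones up).

F#4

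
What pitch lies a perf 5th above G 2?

Counting five letter names up from G lands on D.
A perfect fifth spans 7 semitones, so from G2 the target pitch is D3.

D 3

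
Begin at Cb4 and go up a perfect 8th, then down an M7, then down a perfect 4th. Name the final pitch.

Cb4 up a perfect octave → Cb5 (12 semitones).
Cb5 down a major seventh → Dbb4 (11 semitones).
Down a perfect fourth from Dbb4: Abb3 (5 semitones down).

Abb3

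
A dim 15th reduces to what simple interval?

Take out an octave (7 from the number): 15 − 7 = 8.
So a diminished fifteenth is an octave plus a diminished octave. The quality is unchanged.

diminished 8th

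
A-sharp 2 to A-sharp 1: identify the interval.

Descending from A#2 to A#1 is the same interval as ascending A#1 to A#2.
A to A is the same letter name, plus an octave: an octave.
The perfect octave spans 12 semitones, and A#1 to A#2 is exactly 12 semitones — so this is a perfect octave.

P8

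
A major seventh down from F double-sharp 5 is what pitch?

Counting seven letter names down from F lands on G.
Moving 11 semitones down from F##5 (the size of a major seventh) reaches G#4.

G sharp 4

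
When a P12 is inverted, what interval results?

First reduce the compound perfect twelfth to its simple form, a perfect fifth.
The rule of nine gives the new number: 9 − 5 = 4, so a fifth becomes a fourth.
And perfect stays perfect under inversion, so we get a perfect fourth.

perfect 4th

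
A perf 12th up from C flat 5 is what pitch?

Five letters up from C (plus an octave) reaches G.
A perfect twelfth is 19 semitones; 19 semitones up from Cb5 gives Gb6.

G flat 6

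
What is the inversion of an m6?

major 3rd

The rule of nine gives the new number: 9 − 6 = 3, so a sixth becomes a third.
And minor becomes major under inversion, so we get a major third.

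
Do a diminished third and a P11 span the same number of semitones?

No

A diminished third spans 2 semitones; a perfect eleventh spans 17 semitones. They differ by 15.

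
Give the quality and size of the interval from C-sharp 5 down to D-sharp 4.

Descending from C#5 to D#4 is the same interval as ascending D#4 to C#5.
D to C spans seven letter names (D-E-F-G-A-B-C): a seventh.
A major seventh would be 11 semitones, but D#4 to C#5 is 10 — one semitone narrower, making it a minor seventh.

minor seventh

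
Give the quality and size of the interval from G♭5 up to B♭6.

major tenth

G to B spans three letter names (G-A-B), plus an octave — that makes it a tenth of some quality.
The major tenth spans 16 semitones, and Gb5 to Bb6 is exactly 16 semitones — so this is a major tenth.
(Equivalently, a compound major third: a major third plus an octave.)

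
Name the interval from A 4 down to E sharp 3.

Descending from A4 to E#3 is the same interval as ascending E#3 to A4.
E to A spans four letter names (E-F-G-A), plus an octave — that makes it an eleventh of some quality.
A perfect eleventh would be 17 semitones; E#3 to A4 is 16, one semitone narrower, so the interval is diminished.
(Equivalently, a compound diminished fourth: a diminished fourth plus an octave.)

d11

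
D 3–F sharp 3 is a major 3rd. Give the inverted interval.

The rule of nine gives the new number: 9 − 3 = 6, so a third becomes a sixth.
And major becomes minor under inversion, so we get a minor sixth.

minor 6th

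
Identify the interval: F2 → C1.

perfect eleventh

Descending from F2 to C1 is the same interval as ascending C1 to F2.
C to F spans four letter names (C-D-E-F), plus an octave: an eleventh.
The perfect eleventh spans 17 semitones, and C1 to F2 is exactly 17 semitones — so this is a perfect eleventh.
(Equivalently, a compound perfect fourth: a perfect fourth plus an octave.)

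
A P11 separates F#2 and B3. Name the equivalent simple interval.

Take out an octave (7 from the number): 11 − 7 = 4.
That makes a perfect eleventh a compound perfect fourth — an octave plus a perfect fourth.

perfect 4th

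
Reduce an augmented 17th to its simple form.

augmented 3rd

Take out 2 octaves (14 from the number): 17 − 14 = 3.
Quality carries through unchanged, so the simple form is an augmented third.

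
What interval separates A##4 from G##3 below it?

major 9th

Descending from A##4 to G##3 is the same interval as ascending G##3 to A##4.
G to A spans two letter names (G-A), plus an octave, so the interval is some kind of ninth.
G##3 to A##4 is 14 semitones, matching the major ninth exactly, so the quality is major.
(Equivalently, a compound major second: a major second plus an octave.)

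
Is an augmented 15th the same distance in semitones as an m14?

An augmented fifteenth spans 25 semitones; a minor fourteenth spans 22 semitones. They differ by 3.

No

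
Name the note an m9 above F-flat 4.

G-double-flat 5

The ninth's letter: F up two letter names plus an octave → G.
Moving 13 semitones up from Fb4 (the size of a minor ninth) reaches Gbb5.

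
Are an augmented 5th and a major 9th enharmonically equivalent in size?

No

An augmented fifth is 8 semitones but a major ninth is 14 semitones — different sizes.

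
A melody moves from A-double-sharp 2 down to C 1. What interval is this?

AA13

Descending from A##2 to C1 is the same interval as ascending C1 to A##2.
C to A spans six letter names (C-D-E-F-G-A), plus an octave — that makes it a thirteenth of some quality.
C1 to A##2 spans 23 semitones — two semitones wider than the major thirteenth (21) — giving a doubly augmented thirteenth.
(Equivalently, a compound doubly augmented sixth: a doubly augmented sixth plus an octave.)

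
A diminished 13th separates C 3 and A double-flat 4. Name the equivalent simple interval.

Subtracting seven from the interval number removes an octave: 13 − 7 = 6.
Quality carries through unchanged, so the simple form is a diminished sixth.

diminished 6th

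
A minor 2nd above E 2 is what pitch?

F 2

Counting two letter names up from E lands on F.
Moving 1 semitone up from E2 (the size of a minor second) reaches F2.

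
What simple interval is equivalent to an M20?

Each octave removed subtracts seven from the number: 20 − 14 = 6.
So a major twentieth is 2 octaves plus a major sixth. The quality is unchanged.

major 6th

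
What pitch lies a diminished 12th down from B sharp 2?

E double-sharp 1

Five letters down from B (plus an octave) reaches E.
A diminished twelfth spans 18 semitones, so from B#2 the target pitch is E##1.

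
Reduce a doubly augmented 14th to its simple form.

doubly augmented seventh

Subtracting seven from the interval number removes an octave: 14 − 7 = 7.
That makes a doubly augmented fourteenth a compound doubly augmented seventh — an octave plus a doubly augmented seventh.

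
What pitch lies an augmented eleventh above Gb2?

Counting four letter names plus an octave up from G lands on C.
An augmented eleventh is 18 semitones; 18 semitones up from Gb2 gives C4.

C4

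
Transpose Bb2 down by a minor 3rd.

Three letter names down from B: G.
Moving 3 semitones down from Bb2 (the size of a minor third) reaches G2.

G2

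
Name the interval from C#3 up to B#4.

C to B spans seven letter names (C-D-E-F-G-A-B), plus an octave: a fourteenth.
The major fourteenth spans 23 semitones, and C#3 to B#4 is exactly 23 semitones — so this is a major fourteenth.
(Equivalently, a compound major seventh: a major seventh plus an octave.)

major fourteenth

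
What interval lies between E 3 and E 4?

E to E is the same letter name, plus an octave — that makes it an octave of some quality.
Counting semitones, E3→E4 is 12, which is the perfect octave.

P8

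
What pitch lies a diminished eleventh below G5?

D#4

Counting four letter names plus an octave down from G lands on D.
Moving 16 semitones down from G5 (the size of a diminished eleventh) reaches D#4.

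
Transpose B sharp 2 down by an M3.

Counting three letter names down from B lands on G.
Moving 4 semitones down from B#2 (the size of a major third) reaches G#2.

G sharp 2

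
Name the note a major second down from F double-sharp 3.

Counting two letter names down from F lands on E.
A major second is 2 semitones; 2 semitones down from F##3 gives E#3.

E sharp 3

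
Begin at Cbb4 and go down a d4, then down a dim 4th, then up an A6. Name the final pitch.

B#3

A diminished fourth down from Cbb4 is Gb3.
A diminished fourth down from Gb3 is D3.
An augmented sixth up from D3 is B#3.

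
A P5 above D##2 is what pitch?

A##2

The fifth takes the letter from D up to A.
A perfect fifth is 7 semitones; 7 semitones up from D##2 gives A##2.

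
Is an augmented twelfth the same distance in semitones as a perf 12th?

No

An augmented twelfth is 20 semitones but a perfect twelfth is 19 semitones — different sizes.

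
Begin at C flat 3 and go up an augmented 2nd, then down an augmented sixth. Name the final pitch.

F flat 2

Cb3 up an augmented second → D3 (3 semitones).
Down an augmented sixth from D3: Fb2 (10 semitones down).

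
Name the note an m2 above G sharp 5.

Two letter names up from G: A.
Moving 1 semitone up from G#5 (the size of a minor second) reaches A5.

A 5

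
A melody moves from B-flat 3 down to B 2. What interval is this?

Descending from Bb3 to B2 is the same interval as ascending B2 to Bb3.
B to B is the same letter name, plus an octave: an octave.
A perfect octave would be 12 semitones; B2 to Bb3 is 11, one semitone narrower, so the interval is diminished.

d8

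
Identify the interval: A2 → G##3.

A to G spans seven letter names (A-B-C-D-E-F-G) — that makes it a seventh of some quality.
A major seventh would be 11 semitones; A2 to G##3 is 12, one semitone wider, so the interval is augmented.

augmented 7th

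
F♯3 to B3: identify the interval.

F to B spans four letter names (F-G-A-B), so the interval is some kind of fourth.
The perfect fourth spans 5 semitones, and F#3 to B3 is exactly 5 semitones — so this is a perfect fourth.

perfect fourth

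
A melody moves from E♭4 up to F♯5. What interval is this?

E to F spans two letter names (E-F), plus an octave — that makes it a ninth of some quality.
A major ninth would be 14 semitones; Eb4 to F#5 is 15, one semitone wider, so the interval is augmented.
(Equivalently, a compound augmented second: an augmented second plus an octave.)

augmented ninth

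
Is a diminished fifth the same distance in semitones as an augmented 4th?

A diminished fifth = 6 semitones = an augmented fourth; enharmonically equal.

Yes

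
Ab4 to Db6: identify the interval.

P11

A to D spans four letter names (A-B-C-D), plus an octave: an eleventh.
Counting semitones, Ab4→Db6 is 17, which is the perfect eleventh.
(Equivalently, a compound perfect fourth: a perfect fourth plus an octave.)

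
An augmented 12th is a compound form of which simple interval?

augmented fifth

Subtracting seven from the interval number removes an octave: 12 − 7 = 5.
So an augmented twelfth is an octave plus an augmented fifth. The quality is unchanged.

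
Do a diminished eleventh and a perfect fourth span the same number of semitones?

16 semitones (diminished eleventh) vs 5 semitones (perfect fourth): not equal.

No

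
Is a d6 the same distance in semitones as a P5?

Both span 7 semitones: a diminished sixth and a perfect fifth are the same chromatic distance.

Yes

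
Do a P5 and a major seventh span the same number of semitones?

A perfect fifth is 7 semitones but a major seventh is 11 semitones — different sizes.

No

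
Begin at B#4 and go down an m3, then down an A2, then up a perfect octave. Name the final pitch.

Down a minor third from B#4: G##4 (3 semitones down).
An augmented second down from G##4 is F#4.
A perfect octave up from F#4 is F#5.

F#5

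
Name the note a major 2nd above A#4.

B#4

Two letter names up from A: B.
A major second is 2 semitones; 2 semitones up from A#4 gives B#4.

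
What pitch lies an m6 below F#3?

A#2

The sixth takes the letter from F down to A.
A minor sixth is 8 semitones; 8 semitones down from F#3 gives A#2.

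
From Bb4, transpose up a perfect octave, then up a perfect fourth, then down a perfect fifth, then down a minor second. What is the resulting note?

G5

Up a perfect octave from Bb4: Bb5 (12 semitones up).
A perfect fourth up from Bb5 is Eb6.
Down a perfect fifth from Eb6: Ab5 (7 semitones down).
A minor second down from Ab5 is G5.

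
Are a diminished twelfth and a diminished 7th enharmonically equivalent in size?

18 semitones (diminished twelfth) vs 9 semitones (diminished seventh): not equal.

No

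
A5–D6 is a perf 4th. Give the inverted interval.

Inverted interval numbers add to nine, so a fourth pairs with a fifth (4 + 5 = 9).
Quality inverts too: perfect stays perfect. That makes the inversion a perfect fifth.

perfect fifth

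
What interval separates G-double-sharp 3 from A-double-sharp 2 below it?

Descending from G##3 to A##2 is the same interval as ascending A##2 to G##3.
A to G spans seven letter names (A-B-C-D-E-F-G) — that makes it a seventh of some quality.
A major seventh would be 11 semitones, but A##2 to G##3 is 10 — one semitone narrower, making it a minor seventh.

minor seventh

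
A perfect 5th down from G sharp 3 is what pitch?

Five letter names down from G: C.
Moving 7 semitones down from G#3 (the size of a perfect fifth) reaches C#3.

C sharp 3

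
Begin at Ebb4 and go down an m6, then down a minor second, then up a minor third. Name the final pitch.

Ab3

A minor sixth down from Ebb4 is Gb3.
Down a minor second from Gb3: F3 (1 semitone down).
A minor third up from F3 is Ab3.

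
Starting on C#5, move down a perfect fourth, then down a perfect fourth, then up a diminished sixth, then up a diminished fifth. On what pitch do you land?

Fb5

A perfect fourth down from C#5 is G#4.
Down a perfect fourth from G#4: D#4 (5 semitones down).
Up a diminished sixth from D#4: Bb4 (7 semitones up).
A diminished fifth up from Bb4 is Fb5.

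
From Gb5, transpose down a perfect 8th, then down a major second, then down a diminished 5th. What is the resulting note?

Down a perfect octave from Gb5: Gb4 (12 semitones down).
Down a major second from Gb4: Fb4 (2 semitones down).
Down a diminished fifth from Fb4: Bb3 (6 semitones down).

Bb3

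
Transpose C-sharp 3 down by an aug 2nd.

B-flat 2

Two letter names down from C: B.
Moving 3 semitones down from C#3 (the size of an augmented second) reaches Bb2.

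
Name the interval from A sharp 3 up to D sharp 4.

perfect 4th

A to D spans four letter names (A-B-C-D) — that makes it a fourth of some quality.
A#3 to D#4 is 5 semitones, matching the perfect fourth exactly, so the quality is perfect.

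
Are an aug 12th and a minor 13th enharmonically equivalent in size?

An augmented twelfth spans 20 semitones, and a minor thirteenth also spans 20 semitones — they're enharmonic.

Yes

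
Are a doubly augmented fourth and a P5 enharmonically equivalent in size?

Yes

Both span 7 semitones: a doubly augmented fourth and a perfect fifth are the same chromatic distance.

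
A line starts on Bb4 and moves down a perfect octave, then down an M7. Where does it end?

Bb4 down a perfect octave → Bb3 (12 semitones).
A major seventh down from Bb3 is Cb3.

Cb3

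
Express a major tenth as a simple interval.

Subtracting seven from the interval number removes an octave: 10 − 7 = 3.
So a major tenth is an octave plus a major third. The quality is unchanged.

major third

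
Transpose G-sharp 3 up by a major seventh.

F-double-sharp 4

Counting seven letter names up from G lands on F.
Moving 11 semitones up from G#3 (the size of a major seventh) reaches F##4.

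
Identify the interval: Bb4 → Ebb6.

diminished eleventh

B to E spans four letter names (B-C-D-E), plus an octave: an eleventh.
The perfect eleventh is 17 semitones; here we have 16, one semitone narrower: diminished.
(Equivalently, a compound diminished fourth: a diminished fourth plus an octave.)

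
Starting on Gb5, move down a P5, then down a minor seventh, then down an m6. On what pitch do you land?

A perfect fifth down from Gb5 is Cb5.
A minor seventh down from Cb5 is Db4.
A minor sixth down from Db4 is F3.

F3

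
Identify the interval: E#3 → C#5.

m13

E to C spans six letter names (E-F-G-A-B-C), plus an octave, so the interval is some kind of thirteenth.
At 20 semitones, E#3→C#5 falls one short of a major thirteenth: minor.
(Equivalently, a compound minor sixth: a minor sixth plus an octave.)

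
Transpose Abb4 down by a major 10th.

Counting three letter names plus an octave down from A lands on F.
A major tenth spans 16 semitones, so from Abb4 the target pitch is Fbb3.

Fbb3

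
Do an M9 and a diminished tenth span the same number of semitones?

Both span 14 semitones: a major ninth and a diminished tenth are the same chromatic distance.

Yes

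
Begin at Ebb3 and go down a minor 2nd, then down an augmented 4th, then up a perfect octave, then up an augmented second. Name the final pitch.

A minor second down from Ebb3 is Db3.
Db3 down an augmented fourth → Abb2 (6 semitones).
A perfect octave up from Abb2 is Abb3.
Abb3 up an augmented second → Bb3 (3 semitones).

Bb3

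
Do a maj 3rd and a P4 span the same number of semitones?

A major third is 4 semitones but a perfect fourth is 5 semitones — different sizes.

No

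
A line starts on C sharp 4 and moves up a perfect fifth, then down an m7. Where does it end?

C#4 up a perfect fifth → G#4 (7 semitones).
A minor seventh down from G#4 is A#3.

A sharp 3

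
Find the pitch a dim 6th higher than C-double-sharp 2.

The sixth takes the letter from C up to A.
Moving 7 semitones up from C##2 (the size of a diminished sixth) reaches A2.

A 2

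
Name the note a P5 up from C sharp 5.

G sharp 5

Counting five letter names up from C lands on G.
A perfect fifth spans 7 semitones, so from C#5 the target pitch is G#5.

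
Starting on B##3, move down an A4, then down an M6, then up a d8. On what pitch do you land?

A3

Down an augmented fourth from B##3: F##3 (6 semitones down).
A major sixth down from F##3 is A#2.
A#2 up a diminished octave → A3 (11 semitones).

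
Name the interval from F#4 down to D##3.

Descending from F#4 to D##3 is the same interval as ascending D##3 to F#4.
D to F spans three letter names (D-E-F), plus an octave — that makes it a tenth of some quality.
The major tenth is 16 semitones; here we have 14, two semitones narrower: diminished.
(Equivalently, a compound diminished third: a diminished third plus an octave.)

diminished tenth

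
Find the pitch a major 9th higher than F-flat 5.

G-flat 6

The ninth's letter: F up two letter names plus an octave → G.
A major ninth is 14 semitones; 14 semitones up from Fb5 gives Gb6.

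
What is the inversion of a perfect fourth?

perfect 5th

Interval numbers invert to sum to nine: 4 + 5 = 9, so a fourth inverts to a fifth.
And perfect stays perfect under inversion, so we get a perfect fifth.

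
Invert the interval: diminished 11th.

augmented 5th

First reduce the compound diminished eleventh to its simple form, a diminished fourth.
Inverted interval numbers add to nine, so a fourth pairs with a fifth (4 + 5 = 9).
Quality inverts too: diminished becomes augmented. That makes the inversion an augmented fifth.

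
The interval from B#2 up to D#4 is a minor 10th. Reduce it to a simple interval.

Each octave removed subtracts seven from the number: 10 − 7 = 3.
That makes a minor tenth a compound minor third — an octave plus a minor third.

m3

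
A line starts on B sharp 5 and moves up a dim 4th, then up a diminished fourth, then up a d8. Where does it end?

A double-flat 7

A diminished fourth up from B#5 is E6.
E6 up a diminished fourth → Ab6 (4 semitones).
A diminished octave up from Ab6 is Abb7.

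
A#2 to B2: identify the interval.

A to B spans two letter names (A-B) — that makes it a second of some quality.
A major second would be 2 semitones, but A#2 to B2 is 1 — one semitone narrower, making it a minor second.

minor 2nd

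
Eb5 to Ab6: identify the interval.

E to A spans four letter names (E-F-G-A), plus an octave: an eleventh.
The perfect eleventh spans 17 semitones, and Eb5 to Ab6 is exactly 17 semitones — so this is a perfect eleventh.
(Equivalently, a compound perfect fourth: a perfect fourth plus an octave.)

perfect eleventh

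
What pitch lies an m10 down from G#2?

E#1

The tenth's letter: G down three letter names plus an octave → E.
A minor tenth spans 15 semitones, so from G#2 the target pitch is E#1.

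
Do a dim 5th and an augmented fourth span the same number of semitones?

Both span 6 semitones: a diminished fifth and an augmented fourth are the same chromatic distance.

Yes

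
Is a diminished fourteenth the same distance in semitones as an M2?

No

21 semitones (diminished fourteenth) vs 2 semitones (major second): not equal.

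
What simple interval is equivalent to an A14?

Take out an octave (7 from the number): 14 − 7 = 7.
That makes an augmented fourteenth a compound augmented seventh — an octave plus an augmented seventh.

augmented 7th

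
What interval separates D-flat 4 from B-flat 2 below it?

minor 10th

Descending from Db4 to Bb2 is the same interval as ascending Bb2 to Db4.
B to D spans three letter names (B-C-D), plus an octave — that makes it a tenth of some quality.
A major tenth would be 16 semitones, but Bb2 to Db4 is 15 — one semitone narrower, making it a minor tenth.
(Equivalently, a compound minor third: a minor third plus an octave.)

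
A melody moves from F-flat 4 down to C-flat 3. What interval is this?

Descending from Fb4 to Cb3 is the same interval as ascending Cb3 to Fb4.
C to F spans four letter names (C-D-E-F), plus an octave: an eleventh.
Counting semitones, Cb3→Fb4 is 17, which is the perfect eleventh.
(Equivalently, a compound perfect fourth: a perfect fourth plus an octave.)

perfect eleventh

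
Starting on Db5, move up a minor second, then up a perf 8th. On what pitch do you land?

Ebb6

Db5 up a minor second → Ebb5 (1 semitone).
Up a perfect octave from Ebb5: Ebb6 (12 semitones up).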